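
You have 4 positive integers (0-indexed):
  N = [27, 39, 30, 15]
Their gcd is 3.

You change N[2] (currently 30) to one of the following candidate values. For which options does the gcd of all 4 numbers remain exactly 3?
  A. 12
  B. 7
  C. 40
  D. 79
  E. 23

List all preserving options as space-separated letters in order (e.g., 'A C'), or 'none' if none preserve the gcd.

Answer: A

Derivation:
Old gcd = 3; gcd of others (without N[2]) = 3
New gcd for candidate v: gcd(3, v). Preserves old gcd iff gcd(3, v) = 3.
  Option A: v=12, gcd(3,12)=3 -> preserves
  Option B: v=7, gcd(3,7)=1 -> changes
  Option C: v=40, gcd(3,40)=1 -> changes
  Option D: v=79, gcd(3,79)=1 -> changes
  Option E: v=23, gcd(3,23)=1 -> changes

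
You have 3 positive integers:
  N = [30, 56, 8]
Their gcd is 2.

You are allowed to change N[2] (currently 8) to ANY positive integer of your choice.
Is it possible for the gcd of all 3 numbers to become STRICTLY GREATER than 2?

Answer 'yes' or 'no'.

Answer: no

Derivation:
Current gcd = 2
gcd of all OTHER numbers (without N[2]=8): gcd([30, 56]) = 2
The new gcd after any change is gcd(2, new_value).
This can be at most 2.
Since 2 = old gcd 2, the gcd can only stay the same or decrease.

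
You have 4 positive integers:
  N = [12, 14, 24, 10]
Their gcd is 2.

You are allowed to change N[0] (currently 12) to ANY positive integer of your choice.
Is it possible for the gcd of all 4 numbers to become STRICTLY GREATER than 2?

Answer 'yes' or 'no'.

Current gcd = 2
gcd of all OTHER numbers (without N[0]=12): gcd([14, 24, 10]) = 2
The new gcd after any change is gcd(2, new_value).
This can be at most 2.
Since 2 = old gcd 2, the gcd can only stay the same or decrease.

Answer: no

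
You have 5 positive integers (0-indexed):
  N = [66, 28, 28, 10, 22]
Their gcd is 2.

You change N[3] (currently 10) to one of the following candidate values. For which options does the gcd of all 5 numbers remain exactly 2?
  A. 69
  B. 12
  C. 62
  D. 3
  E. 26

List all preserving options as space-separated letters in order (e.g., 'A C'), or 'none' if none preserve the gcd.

Old gcd = 2; gcd of others (without N[3]) = 2
New gcd for candidate v: gcd(2, v). Preserves old gcd iff gcd(2, v) = 2.
  Option A: v=69, gcd(2,69)=1 -> changes
  Option B: v=12, gcd(2,12)=2 -> preserves
  Option C: v=62, gcd(2,62)=2 -> preserves
  Option D: v=3, gcd(2,3)=1 -> changes
  Option E: v=26, gcd(2,26)=2 -> preserves

Answer: B C E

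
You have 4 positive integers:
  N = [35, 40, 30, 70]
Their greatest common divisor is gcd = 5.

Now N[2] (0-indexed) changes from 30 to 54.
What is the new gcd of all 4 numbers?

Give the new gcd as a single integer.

Numbers: [35, 40, 30, 70], gcd = 5
Change: index 2, 30 -> 54
gcd of the OTHER numbers (without index 2): gcd([35, 40, 70]) = 5
New gcd = gcd(g_others, new_val) = gcd(5, 54) = 1

Answer: 1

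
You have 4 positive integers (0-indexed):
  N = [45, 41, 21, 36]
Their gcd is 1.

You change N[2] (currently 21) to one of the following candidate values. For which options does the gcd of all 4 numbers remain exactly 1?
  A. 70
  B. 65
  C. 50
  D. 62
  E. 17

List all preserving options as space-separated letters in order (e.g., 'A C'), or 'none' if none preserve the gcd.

Old gcd = 1; gcd of others (without N[2]) = 1
New gcd for candidate v: gcd(1, v). Preserves old gcd iff gcd(1, v) = 1.
  Option A: v=70, gcd(1,70)=1 -> preserves
  Option B: v=65, gcd(1,65)=1 -> preserves
  Option C: v=50, gcd(1,50)=1 -> preserves
  Option D: v=62, gcd(1,62)=1 -> preserves
  Option E: v=17, gcd(1,17)=1 -> preserves

Answer: A B C D E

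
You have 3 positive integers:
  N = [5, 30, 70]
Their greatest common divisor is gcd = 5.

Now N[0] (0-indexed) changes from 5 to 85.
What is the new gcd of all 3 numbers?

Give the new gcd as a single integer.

Numbers: [5, 30, 70], gcd = 5
Change: index 0, 5 -> 85
gcd of the OTHER numbers (without index 0): gcd([30, 70]) = 10
New gcd = gcd(g_others, new_val) = gcd(10, 85) = 5

Answer: 5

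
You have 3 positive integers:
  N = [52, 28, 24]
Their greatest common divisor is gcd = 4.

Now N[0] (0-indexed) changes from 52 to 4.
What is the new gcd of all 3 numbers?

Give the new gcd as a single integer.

Numbers: [52, 28, 24], gcd = 4
Change: index 0, 52 -> 4
gcd of the OTHER numbers (without index 0): gcd([28, 24]) = 4
New gcd = gcd(g_others, new_val) = gcd(4, 4) = 4

Answer: 4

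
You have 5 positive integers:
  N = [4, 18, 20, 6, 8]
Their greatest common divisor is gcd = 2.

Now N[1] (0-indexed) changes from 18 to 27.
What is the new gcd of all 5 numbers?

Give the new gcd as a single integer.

Numbers: [4, 18, 20, 6, 8], gcd = 2
Change: index 1, 18 -> 27
gcd of the OTHER numbers (without index 1): gcd([4, 20, 6, 8]) = 2
New gcd = gcd(g_others, new_val) = gcd(2, 27) = 1

Answer: 1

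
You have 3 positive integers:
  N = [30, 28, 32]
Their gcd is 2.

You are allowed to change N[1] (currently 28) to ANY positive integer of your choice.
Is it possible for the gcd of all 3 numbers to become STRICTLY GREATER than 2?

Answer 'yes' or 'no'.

Answer: no

Derivation:
Current gcd = 2
gcd of all OTHER numbers (without N[1]=28): gcd([30, 32]) = 2
The new gcd after any change is gcd(2, new_value).
This can be at most 2.
Since 2 = old gcd 2, the gcd can only stay the same or decrease.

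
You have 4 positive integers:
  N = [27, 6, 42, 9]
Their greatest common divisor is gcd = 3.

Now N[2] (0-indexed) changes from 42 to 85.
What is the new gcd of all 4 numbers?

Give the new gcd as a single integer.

Answer: 1

Derivation:
Numbers: [27, 6, 42, 9], gcd = 3
Change: index 2, 42 -> 85
gcd of the OTHER numbers (without index 2): gcd([27, 6, 9]) = 3
New gcd = gcd(g_others, new_val) = gcd(3, 85) = 1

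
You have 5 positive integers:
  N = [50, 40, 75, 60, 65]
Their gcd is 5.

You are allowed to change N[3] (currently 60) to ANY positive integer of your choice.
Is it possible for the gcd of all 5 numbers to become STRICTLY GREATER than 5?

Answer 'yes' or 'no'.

Current gcd = 5
gcd of all OTHER numbers (without N[3]=60): gcd([50, 40, 75, 65]) = 5
The new gcd after any change is gcd(5, new_value).
This can be at most 5.
Since 5 = old gcd 5, the gcd can only stay the same or decrease.

Answer: no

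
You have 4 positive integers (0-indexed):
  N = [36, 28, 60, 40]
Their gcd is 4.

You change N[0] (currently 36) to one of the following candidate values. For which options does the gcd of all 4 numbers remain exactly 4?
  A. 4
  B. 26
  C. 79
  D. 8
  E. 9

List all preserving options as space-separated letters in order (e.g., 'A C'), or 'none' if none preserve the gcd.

Old gcd = 4; gcd of others (without N[0]) = 4
New gcd for candidate v: gcd(4, v). Preserves old gcd iff gcd(4, v) = 4.
  Option A: v=4, gcd(4,4)=4 -> preserves
  Option B: v=26, gcd(4,26)=2 -> changes
  Option C: v=79, gcd(4,79)=1 -> changes
  Option D: v=8, gcd(4,8)=4 -> preserves
  Option E: v=9, gcd(4,9)=1 -> changes

Answer: A D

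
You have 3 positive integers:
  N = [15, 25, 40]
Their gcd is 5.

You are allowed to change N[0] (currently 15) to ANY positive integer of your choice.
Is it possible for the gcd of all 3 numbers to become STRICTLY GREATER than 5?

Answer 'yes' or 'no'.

Answer: no

Derivation:
Current gcd = 5
gcd of all OTHER numbers (without N[0]=15): gcd([25, 40]) = 5
The new gcd after any change is gcd(5, new_value).
This can be at most 5.
Since 5 = old gcd 5, the gcd can only stay the same or decrease.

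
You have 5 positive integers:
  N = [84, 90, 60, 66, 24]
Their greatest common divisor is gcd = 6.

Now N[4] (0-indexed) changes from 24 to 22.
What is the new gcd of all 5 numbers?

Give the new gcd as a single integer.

Answer: 2

Derivation:
Numbers: [84, 90, 60, 66, 24], gcd = 6
Change: index 4, 24 -> 22
gcd of the OTHER numbers (without index 4): gcd([84, 90, 60, 66]) = 6
New gcd = gcd(g_others, new_val) = gcd(6, 22) = 2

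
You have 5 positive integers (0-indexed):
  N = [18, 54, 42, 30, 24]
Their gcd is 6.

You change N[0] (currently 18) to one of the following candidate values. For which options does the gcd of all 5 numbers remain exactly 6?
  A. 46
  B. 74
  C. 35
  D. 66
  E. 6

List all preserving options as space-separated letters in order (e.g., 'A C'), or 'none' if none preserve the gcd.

Old gcd = 6; gcd of others (without N[0]) = 6
New gcd for candidate v: gcd(6, v). Preserves old gcd iff gcd(6, v) = 6.
  Option A: v=46, gcd(6,46)=2 -> changes
  Option B: v=74, gcd(6,74)=2 -> changes
  Option C: v=35, gcd(6,35)=1 -> changes
  Option D: v=66, gcd(6,66)=6 -> preserves
  Option E: v=6, gcd(6,6)=6 -> preserves

Answer: D E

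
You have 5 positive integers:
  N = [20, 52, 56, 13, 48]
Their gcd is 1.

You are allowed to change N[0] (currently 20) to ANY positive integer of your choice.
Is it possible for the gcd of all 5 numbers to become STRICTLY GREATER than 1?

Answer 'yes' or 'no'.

Answer: no

Derivation:
Current gcd = 1
gcd of all OTHER numbers (without N[0]=20): gcd([52, 56, 13, 48]) = 1
The new gcd after any change is gcd(1, new_value).
This can be at most 1.
Since 1 = old gcd 1, the gcd can only stay the same or decrease.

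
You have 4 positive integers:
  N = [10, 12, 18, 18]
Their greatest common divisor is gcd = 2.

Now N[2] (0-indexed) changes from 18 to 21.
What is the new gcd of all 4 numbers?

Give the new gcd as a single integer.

Numbers: [10, 12, 18, 18], gcd = 2
Change: index 2, 18 -> 21
gcd of the OTHER numbers (without index 2): gcd([10, 12, 18]) = 2
New gcd = gcd(g_others, new_val) = gcd(2, 21) = 1

Answer: 1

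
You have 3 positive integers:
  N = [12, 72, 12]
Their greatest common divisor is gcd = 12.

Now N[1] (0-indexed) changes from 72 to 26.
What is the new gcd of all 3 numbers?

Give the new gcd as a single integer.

Answer: 2

Derivation:
Numbers: [12, 72, 12], gcd = 12
Change: index 1, 72 -> 26
gcd of the OTHER numbers (without index 1): gcd([12, 12]) = 12
New gcd = gcd(g_others, new_val) = gcd(12, 26) = 2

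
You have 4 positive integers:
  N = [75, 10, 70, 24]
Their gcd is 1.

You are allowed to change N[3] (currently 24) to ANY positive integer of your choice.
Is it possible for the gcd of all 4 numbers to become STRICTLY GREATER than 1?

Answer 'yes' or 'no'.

Answer: yes

Derivation:
Current gcd = 1
gcd of all OTHER numbers (without N[3]=24): gcd([75, 10, 70]) = 5
The new gcd after any change is gcd(5, new_value).
This can be at most 5.
Since 5 > old gcd 1, the gcd CAN increase (e.g., set N[3] = 5).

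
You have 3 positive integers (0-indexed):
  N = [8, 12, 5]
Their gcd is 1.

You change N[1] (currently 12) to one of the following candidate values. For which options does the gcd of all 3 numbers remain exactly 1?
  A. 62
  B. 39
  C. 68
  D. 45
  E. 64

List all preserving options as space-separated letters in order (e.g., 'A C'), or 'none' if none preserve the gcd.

Answer: A B C D E

Derivation:
Old gcd = 1; gcd of others (without N[1]) = 1
New gcd for candidate v: gcd(1, v). Preserves old gcd iff gcd(1, v) = 1.
  Option A: v=62, gcd(1,62)=1 -> preserves
  Option B: v=39, gcd(1,39)=1 -> preserves
  Option C: v=68, gcd(1,68)=1 -> preserves
  Option D: v=45, gcd(1,45)=1 -> preserves
  Option E: v=64, gcd(1,64)=1 -> preserves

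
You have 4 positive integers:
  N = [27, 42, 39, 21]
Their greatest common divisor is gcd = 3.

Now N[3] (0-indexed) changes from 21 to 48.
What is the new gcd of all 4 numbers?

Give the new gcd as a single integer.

Answer: 3

Derivation:
Numbers: [27, 42, 39, 21], gcd = 3
Change: index 3, 21 -> 48
gcd of the OTHER numbers (without index 3): gcd([27, 42, 39]) = 3
New gcd = gcd(g_others, new_val) = gcd(3, 48) = 3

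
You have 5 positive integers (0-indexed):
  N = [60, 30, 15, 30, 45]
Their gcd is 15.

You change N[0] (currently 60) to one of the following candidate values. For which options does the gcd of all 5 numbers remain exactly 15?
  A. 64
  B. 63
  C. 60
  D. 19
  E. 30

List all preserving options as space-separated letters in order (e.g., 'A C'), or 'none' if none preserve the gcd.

Answer: C E

Derivation:
Old gcd = 15; gcd of others (without N[0]) = 15
New gcd for candidate v: gcd(15, v). Preserves old gcd iff gcd(15, v) = 15.
  Option A: v=64, gcd(15,64)=1 -> changes
  Option B: v=63, gcd(15,63)=3 -> changes
  Option C: v=60, gcd(15,60)=15 -> preserves
  Option D: v=19, gcd(15,19)=1 -> changes
  Option E: v=30, gcd(15,30)=15 -> preserves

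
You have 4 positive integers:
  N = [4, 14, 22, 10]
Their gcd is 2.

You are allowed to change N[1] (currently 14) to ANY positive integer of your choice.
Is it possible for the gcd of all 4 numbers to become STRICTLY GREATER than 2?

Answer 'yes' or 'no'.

Answer: no

Derivation:
Current gcd = 2
gcd of all OTHER numbers (without N[1]=14): gcd([4, 22, 10]) = 2
The new gcd after any change is gcd(2, new_value).
This can be at most 2.
Since 2 = old gcd 2, the gcd can only stay the same or decrease.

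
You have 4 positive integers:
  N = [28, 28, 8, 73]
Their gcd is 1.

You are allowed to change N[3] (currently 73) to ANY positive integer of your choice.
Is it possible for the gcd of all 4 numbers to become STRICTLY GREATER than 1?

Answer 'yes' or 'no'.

Answer: yes

Derivation:
Current gcd = 1
gcd of all OTHER numbers (without N[3]=73): gcd([28, 28, 8]) = 4
The new gcd after any change is gcd(4, new_value).
This can be at most 4.
Since 4 > old gcd 1, the gcd CAN increase (e.g., set N[3] = 4).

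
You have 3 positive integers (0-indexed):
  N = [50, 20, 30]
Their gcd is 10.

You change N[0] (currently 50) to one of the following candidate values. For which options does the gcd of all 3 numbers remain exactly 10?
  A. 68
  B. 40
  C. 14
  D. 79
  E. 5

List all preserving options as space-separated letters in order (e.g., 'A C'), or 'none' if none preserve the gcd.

Answer: B

Derivation:
Old gcd = 10; gcd of others (without N[0]) = 10
New gcd for candidate v: gcd(10, v). Preserves old gcd iff gcd(10, v) = 10.
  Option A: v=68, gcd(10,68)=2 -> changes
  Option B: v=40, gcd(10,40)=10 -> preserves
  Option C: v=14, gcd(10,14)=2 -> changes
  Option D: v=79, gcd(10,79)=1 -> changes
  Option E: v=5, gcd(10,5)=5 -> changes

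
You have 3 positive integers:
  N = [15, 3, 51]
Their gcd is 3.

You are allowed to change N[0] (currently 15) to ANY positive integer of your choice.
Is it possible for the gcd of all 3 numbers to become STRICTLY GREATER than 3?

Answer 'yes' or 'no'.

Current gcd = 3
gcd of all OTHER numbers (without N[0]=15): gcd([3, 51]) = 3
The new gcd after any change is gcd(3, new_value).
This can be at most 3.
Since 3 = old gcd 3, the gcd can only stay the same or decrease.

Answer: no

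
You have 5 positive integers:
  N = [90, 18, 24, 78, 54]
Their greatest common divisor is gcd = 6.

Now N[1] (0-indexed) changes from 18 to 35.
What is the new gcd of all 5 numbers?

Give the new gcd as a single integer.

Numbers: [90, 18, 24, 78, 54], gcd = 6
Change: index 1, 18 -> 35
gcd of the OTHER numbers (without index 1): gcd([90, 24, 78, 54]) = 6
New gcd = gcd(g_others, new_val) = gcd(6, 35) = 1

Answer: 1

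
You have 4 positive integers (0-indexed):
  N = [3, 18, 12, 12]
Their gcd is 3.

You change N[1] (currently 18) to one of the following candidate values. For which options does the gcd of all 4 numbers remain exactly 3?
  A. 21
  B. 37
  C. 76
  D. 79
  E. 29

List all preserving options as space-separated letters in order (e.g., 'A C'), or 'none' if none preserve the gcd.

Answer: A

Derivation:
Old gcd = 3; gcd of others (without N[1]) = 3
New gcd for candidate v: gcd(3, v). Preserves old gcd iff gcd(3, v) = 3.
  Option A: v=21, gcd(3,21)=3 -> preserves
  Option B: v=37, gcd(3,37)=1 -> changes
  Option C: v=76, gcd(3,76)=1 -> changes
  Option D: v=79, gcd(3,79)=1 -> changes
  Option E: v=29, gcd(3,29)=1 -> changes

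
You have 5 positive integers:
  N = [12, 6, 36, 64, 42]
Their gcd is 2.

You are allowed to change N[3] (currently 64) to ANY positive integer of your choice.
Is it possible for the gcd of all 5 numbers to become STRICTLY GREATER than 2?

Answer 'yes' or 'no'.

Answer: yes

Derivation:
Current gcd = 2
gcd of all OTHER numbers (without N[3]=64): gcd([12, 6, 36, 42]) = 6
The new gcd after any change is gcd(6, new_value).
This can be at most 6.
Since 6 > old gcd 2, the gcd CAN increase (e.g., set N[3] = 6).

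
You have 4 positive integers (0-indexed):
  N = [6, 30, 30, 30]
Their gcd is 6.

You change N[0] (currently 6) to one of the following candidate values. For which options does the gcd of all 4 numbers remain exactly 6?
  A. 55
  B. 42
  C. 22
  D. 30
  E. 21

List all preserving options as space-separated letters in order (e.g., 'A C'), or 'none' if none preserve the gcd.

Old gcd = 6; gcd of others (without N[0]) = 30
New gcd for candidate v: gcd(30, v). Preserves old gcd iff gcd(30, v) = 6.
  Option A: v=55, gcd(30,55)=5 -> changes
  Option B: v=42, gcd(30,42)=6 -> preserves
  Option C: v=22, gcd(30,22)=2 -> changes
  Option D: v=30, gcd(30,30)=30 -> changes
  Option E: v=21, gcd(30,21)=3 -> changes

Answer: B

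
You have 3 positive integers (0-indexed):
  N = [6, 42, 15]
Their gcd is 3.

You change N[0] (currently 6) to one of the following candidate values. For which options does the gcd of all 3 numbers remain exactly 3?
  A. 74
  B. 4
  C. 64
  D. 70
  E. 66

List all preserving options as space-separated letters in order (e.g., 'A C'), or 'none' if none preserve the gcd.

Old gcd = 3; gcd of others (without N[0]) = 3
New gcd for candidate v: gcd(3, v). Preserves old gcd iff gcd(3, v) = 3.
  Option A: v=74, gcd(3,74)=1 -> changes
  Option B: v=4, gcd(3,4)=1 -> changes
  Option C: v=64, gcd(3,64)=1 -> changes
  Option D: v=70, gcd(3,70)=1 -> changes
  Option E: v=66, gcd(3,66)=3 -> preserves

Answer: E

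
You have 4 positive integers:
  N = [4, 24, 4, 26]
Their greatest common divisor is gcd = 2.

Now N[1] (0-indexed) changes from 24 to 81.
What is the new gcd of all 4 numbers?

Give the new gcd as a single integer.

Answer: 1

Derivation:
Numbers: [4, 24, 4, 26], gcd = 2
Change: index 1, 24 -> 81
gcd of the OTHER numbers (without index 1): gcd([4, 4, 26]) = 2
New gcd = gcd(g_others, new_val) = gcd(2, 81) = 1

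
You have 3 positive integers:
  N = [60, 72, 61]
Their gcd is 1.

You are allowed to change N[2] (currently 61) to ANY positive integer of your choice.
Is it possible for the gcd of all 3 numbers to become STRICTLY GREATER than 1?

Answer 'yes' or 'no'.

Current gcd = 1
gcd of all OTHER numbers (without N[2]=61): gcd([60, 72]) = 12
The new gcd after any change is gcd(12, new_value).
This can be at most 12.
Since 12 > old gcd 1, the gcd CAN increase (e.g., set N[2] = 12).

Answer: yes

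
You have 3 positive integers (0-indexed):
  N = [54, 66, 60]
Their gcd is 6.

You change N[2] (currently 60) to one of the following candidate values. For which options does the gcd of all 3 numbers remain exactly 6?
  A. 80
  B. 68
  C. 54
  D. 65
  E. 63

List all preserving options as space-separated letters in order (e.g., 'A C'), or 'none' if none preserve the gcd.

Answer: C

Derivation:
Old gcd = 6; gcd of others (without N[2]) = 6
New gcd for candidate v: gcd(6, v). Preserves old gcd iff gcd(6, v) = 6.
  Option A: v=80, gcd(6,80)=2 -> changes
  Option B: v=68, gcd(6,68)=2 -> changes
  Option C: v=54, gcd(6,54)=6 -> preserves
  Option D: v=65, gcd(6,65)=1 -> changes
  Option E: v=63, gcd(6,63)=3 -> changes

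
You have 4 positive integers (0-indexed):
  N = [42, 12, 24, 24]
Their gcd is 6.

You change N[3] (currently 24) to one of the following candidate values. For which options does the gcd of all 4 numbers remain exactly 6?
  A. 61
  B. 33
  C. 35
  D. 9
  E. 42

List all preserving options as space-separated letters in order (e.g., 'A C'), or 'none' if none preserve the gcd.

Old gcd = 6; gcd of others (without N[3]) = 6
New gcd for candidate v: gcd(6, v). Preserves old gcd iff gcd(6, v) = 6.
  Option A: v=61, gcd(6,61)=1 -> changes
  Option B: v=33, gcd(6,33)=3 -> changes
  Option C: v=35, gcd(6,35)=1 -> changes
  Option D: v=9, gcd(6,9)=3 -> changes
  Option E: v=42, gcd(6,42)=6 -> preserves

Answer: E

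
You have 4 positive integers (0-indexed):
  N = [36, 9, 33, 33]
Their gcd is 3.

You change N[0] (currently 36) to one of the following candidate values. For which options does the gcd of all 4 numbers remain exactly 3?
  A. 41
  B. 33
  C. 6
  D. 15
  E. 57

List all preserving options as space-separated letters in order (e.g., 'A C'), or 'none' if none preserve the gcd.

Old gcd = 3; gcd of others (without N[0]) = 3
New gcd for candidate v: gcd(3, v). Preserves old gcd iff gcd(3, v) = 3.
  Option A: v=41, gcd(3,41)=1 -> changes
  Option B: v=33, gcd(3,33)=3 -> preserves
  Option C: v=6, gcd(3,6)=3 -> preserves
  Option D: v=15, gcd(3,15)=3 -> preserves
  Option E: v=57, gcd(3,57)=3 -> preserves

Answer: B C D E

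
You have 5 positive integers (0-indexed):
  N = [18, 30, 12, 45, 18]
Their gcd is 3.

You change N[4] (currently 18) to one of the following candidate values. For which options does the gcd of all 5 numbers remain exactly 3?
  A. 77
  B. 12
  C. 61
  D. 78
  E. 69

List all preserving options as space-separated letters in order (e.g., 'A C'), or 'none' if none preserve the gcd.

Old gcd = 3; gcd of others (without N[4]) = 3
New gcd for candidate v: gcd(3, v). Preserves old gcd iff gcd(3, v) = 3.
  Option A: v=77, gcd(3,77)=1 -> changes
  Option B: v=12, gcd(3,12)=3 -> preserves
  Option C: v=61, gcd(3,61)=1 -> changes
  Option D: v=78, gcd(3,78)=3 -> preserves
  Option E: v=69, gcd(3,69)=3 -> preserves

Answer: B D E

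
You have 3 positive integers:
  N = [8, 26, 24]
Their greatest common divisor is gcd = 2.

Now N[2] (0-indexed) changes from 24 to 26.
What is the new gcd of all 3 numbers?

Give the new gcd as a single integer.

Answer: 2

Derivation:
Numbers: [8, 26, 24], gcd = 2
Change: index 2, 24 -> 26
gcd of the OTHER numbers (without index 2): gcd([8, 26]) = 2
New gcd = gcd(g_others, new_val) = gcd(2, 26) = 2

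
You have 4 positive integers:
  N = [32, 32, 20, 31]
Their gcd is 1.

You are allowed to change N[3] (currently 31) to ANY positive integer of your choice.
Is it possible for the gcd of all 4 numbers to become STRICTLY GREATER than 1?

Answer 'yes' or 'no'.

Answer: yes

Derivation:
Current gcd = 1
gcd of all OTHER numbers (without N[3]=31): gcd([32, 32, 20]) = 4
The new gcd after any change is gcd(4, new_value).
This can be at most 4.
Since 4 > old gcd 1, the gcd CAN increase (e.g., set N[3] = 4).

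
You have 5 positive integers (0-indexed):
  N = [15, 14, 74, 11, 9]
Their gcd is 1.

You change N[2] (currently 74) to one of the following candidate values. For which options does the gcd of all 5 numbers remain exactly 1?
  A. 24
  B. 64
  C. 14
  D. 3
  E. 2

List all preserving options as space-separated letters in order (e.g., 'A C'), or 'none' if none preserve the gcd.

Answer: A B C D E

Derivation:
Old gcd = 1; gcd of others (without N[2]) = 1
New gcd for candidate v: gcd(1, v). Preserves old gcd iff gcd(1, v) = 1.
  Option A: v=24, gcd(1,24)=1 -> preserves
  Option B: v=64, gcd(1,64)=1 -> preserves
  Option C: v=14, gcd(1,14)=1 -> preserves
  Option D: v=3, gcd(1,3)=1 -> preserves
  Option E: v=2, gcd(1,2)=1 -> preserves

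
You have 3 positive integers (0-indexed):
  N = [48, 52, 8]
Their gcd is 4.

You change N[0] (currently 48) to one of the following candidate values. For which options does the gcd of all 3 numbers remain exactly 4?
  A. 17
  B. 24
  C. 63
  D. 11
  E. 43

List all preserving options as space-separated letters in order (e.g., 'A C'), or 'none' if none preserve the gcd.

Answer: B

Derivation:
Old gcd = 4; gcd of others (without N[0]) = 4
New gcd for candidate v: gcd(4, v). Preserves old gcd iff gcd(4, v) = 4.
  Option A: v=17, gcd(4,17)=1 -> changes
  Option B: v=24, gcd(4,24)=4 -> preserves
  Option C: v=63, gcd(4,63)=1 -> changes
  Option D: v=11, gcd(4,11)=1 -> changes
  Option E: v=43, gcd(4,43)=1 -> changes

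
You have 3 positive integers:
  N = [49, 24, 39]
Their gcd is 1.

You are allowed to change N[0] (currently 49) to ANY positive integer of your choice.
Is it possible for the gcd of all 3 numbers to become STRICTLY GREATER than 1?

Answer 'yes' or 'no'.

Current gcd = 1
gcd of all OTHER numbers (without N[0]=49): gcd([24, 39]) = 3
The new gcd after any change is gcd(3, new_value).
This can be at most 3.
Since 3 > old gcd 1, the gcd CAN increase (e.g., set N[0] = 3).

Answer: yes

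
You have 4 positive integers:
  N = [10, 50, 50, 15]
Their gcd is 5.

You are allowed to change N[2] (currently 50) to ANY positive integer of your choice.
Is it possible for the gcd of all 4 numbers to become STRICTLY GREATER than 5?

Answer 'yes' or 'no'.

Current gcd = 5
gcd of all OTHER numbers (without N[2]=50): gcd([10, 50, 15]) = 5
The new gcd after any change is gcd(5, new_value).
This can be at most 5.
Since 5 = old gcd 5, the gcd can only stay the same or decrease.

Answer: no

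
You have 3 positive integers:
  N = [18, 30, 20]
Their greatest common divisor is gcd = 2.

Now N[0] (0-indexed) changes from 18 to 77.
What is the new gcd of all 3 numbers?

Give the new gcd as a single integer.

Numbers: [18, 30, 20], gcd = 2
Change: index 0, 18 -> 77
gcd of the OTHER numbers (without index 0): gcd([30, 20]) = 10
New gcd = gcd(g_others, new_val) = gcd(10, 77) = 1

Answer: 1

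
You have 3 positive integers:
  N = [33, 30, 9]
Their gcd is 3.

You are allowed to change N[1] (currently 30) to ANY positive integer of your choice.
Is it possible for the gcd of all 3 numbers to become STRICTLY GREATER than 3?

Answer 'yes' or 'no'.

Current gcd = 3
gcd of all OTHER numbers (without N[1]=30): gcd([33, 9]) = 3
The new gcd after any change is gcd(3, new_value).
This can be at most 3.
Since 3 = old gcd 3, the gcd can only stay the same or decrease.

Answer: no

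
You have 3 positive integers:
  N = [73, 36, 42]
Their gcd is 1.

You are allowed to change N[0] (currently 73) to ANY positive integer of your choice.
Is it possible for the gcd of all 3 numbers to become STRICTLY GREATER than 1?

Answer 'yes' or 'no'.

Current gcd = 1
gcd of all OTHER numbers (without N[0]=73): gcd([36, 42]) = 6
The new gcd after any change is gcd(6, new_value).
This can be at most 6.
Since 6 > old gcd 1, the gcd CAN increase (e.g., set N[0] = 6).

Answer: yes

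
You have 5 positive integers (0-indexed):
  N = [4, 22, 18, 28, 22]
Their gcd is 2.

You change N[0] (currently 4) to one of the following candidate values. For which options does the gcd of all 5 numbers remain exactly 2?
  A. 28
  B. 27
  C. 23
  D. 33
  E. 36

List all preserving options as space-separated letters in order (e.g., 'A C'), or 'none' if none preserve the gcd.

Answer: A E

Derivation:
Old gcd = 2; gcd of others (without N[0]) = 2
New gcd for candidate v: gcd(2, v). Preserves old gcd iff gcd(2, v) = 2.
  Option A: v=28, gcd(2,28)=2 -> preserves
  Option B: v=27, gcd(2,27)=1 -> changes
  Option C: v=23, gcd(2,23)=1 -> changes
  Option D: v=33, gcd(2,33)=1 -> changes
  Option E: v=36, gcd(2,36)=2 -> preserves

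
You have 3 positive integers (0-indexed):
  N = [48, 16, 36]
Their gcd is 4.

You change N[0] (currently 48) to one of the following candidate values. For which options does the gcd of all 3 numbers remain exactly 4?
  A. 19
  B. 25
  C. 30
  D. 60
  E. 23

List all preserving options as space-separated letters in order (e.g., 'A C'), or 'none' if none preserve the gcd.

Old gcd = 4; gcd of others (without N[0]) = 4
New gcd for candidate v: gcd(4, v). Preserves old gcd iff gcd(4, v) = 4.
  Option A: v=19, gcd(4,19)=1 -> changes
  Option B: v=25, gcd(4,25)=1 -> changes
  Option C: v=30, gcd(4,30)=2 -> changes
  Option D: v=60, gcd(4,60)=4 -> preserves
  Option E: v=23, gcd(4,23)=1 -> changes

Answer: D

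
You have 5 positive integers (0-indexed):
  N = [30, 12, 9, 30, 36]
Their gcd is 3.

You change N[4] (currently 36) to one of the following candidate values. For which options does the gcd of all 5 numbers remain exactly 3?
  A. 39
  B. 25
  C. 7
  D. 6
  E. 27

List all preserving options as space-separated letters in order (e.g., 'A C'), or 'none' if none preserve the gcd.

Answer: A D E

Derivation:
Old gcd = 3; gcd of others (without N[4]) = 3
New gcd for candidate v: gcd(3, v). Preserves old gcd iff gcd(3, v) = 3.
  Option A: v=39, gcd(3,39)=3 -> preserves
  Option B: v=25, gcd(3,25)=1 -> changes
  Option C: v=7, gcd(3,7)=1 -> changes
  Option D: v=6, gcd(3,6)=3 -> preserves
  Option E: v=27, gcd(3,27)=3 -> preserves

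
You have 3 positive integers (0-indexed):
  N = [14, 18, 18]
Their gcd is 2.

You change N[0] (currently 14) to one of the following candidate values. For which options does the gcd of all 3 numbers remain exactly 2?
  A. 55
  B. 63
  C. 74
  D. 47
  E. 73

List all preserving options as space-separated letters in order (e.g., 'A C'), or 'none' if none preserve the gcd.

Old gcd = 2; gcd of others (without N[0]) = 18
New gcd for candidate v: gcd(18, v). Preserves old gcd iff gcd(18, v) = 2.
  Option A: v=55, gcd(18,55)=1 -> changes
  Option B: v=63, gcd(18,63)=9 -> changes
  Option C: v=74, gcd(18,74)=2 -> preserves
  Option D: v=47, gcd(18,47)=1 -> changes
  Option E: v=73, gcd(18,73)=1 -> changes

Answer: C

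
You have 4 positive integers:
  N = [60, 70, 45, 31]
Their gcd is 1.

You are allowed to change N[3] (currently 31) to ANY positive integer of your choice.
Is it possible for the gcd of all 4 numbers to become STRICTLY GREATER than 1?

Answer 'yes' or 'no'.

Current gcd = 1
gcd of all OTHER numbers (without N[3]=31): gcd([60, 70, 45]) = 5
The new gcd after any change is gcd(5, new_value).
This can be at most 5.
Since 5 > old gcd 1, the gcd CAN increase (e.g., set N[3] = 5).

Answer: yes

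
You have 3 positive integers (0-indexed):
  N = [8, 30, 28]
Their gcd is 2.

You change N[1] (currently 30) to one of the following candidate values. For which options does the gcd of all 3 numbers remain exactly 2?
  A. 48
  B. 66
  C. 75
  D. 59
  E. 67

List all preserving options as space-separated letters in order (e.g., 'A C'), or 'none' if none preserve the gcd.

Old gcd = 2; gcd of others (without N[1]) = 4
New gcd for candidate v: gcd(4, v). Preserves old gcd iff gcd(4, v) = 2.
  Option A: v=48, gcd(4,48)=4 -> changes
  Option B: v=66, gcd(4,66)=2 -> preserves
  Option C: v=75, gcd(4,75)=1 -> changes
  Option D: v=59, gcd(4,59)=1 -> changes
  Option E: v=67, gcd(4,67)=1 -> changes

Answer: B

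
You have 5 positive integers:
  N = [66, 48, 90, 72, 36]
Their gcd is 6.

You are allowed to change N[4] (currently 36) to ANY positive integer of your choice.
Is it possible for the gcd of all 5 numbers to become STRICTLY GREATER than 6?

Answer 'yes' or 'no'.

Answer: no

Derivation:
Current gcd = 6
gcd of all OTHER numbers (without N[4]=36): gcd([66, 48, 90, 72]) = 6
The new gcd after any change is gcd(6, new_value).
This can be at most 6.
Since 6 = old gcd 6, the gcd can only stay the same or decrease.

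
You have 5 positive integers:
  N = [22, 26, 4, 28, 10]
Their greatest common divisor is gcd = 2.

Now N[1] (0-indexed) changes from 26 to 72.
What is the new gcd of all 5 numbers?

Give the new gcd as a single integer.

Numbers: [22, 26, 4, 28, 10], gcd = 2
Change: index 1, 26 -> 72
gcd of the OTHER numbers (without index 1): gcd([22, 4, 28, 10]) = 2
New gcd = gcd(g_others, new_val) = gcd(2, 72) = 2

Answer: 2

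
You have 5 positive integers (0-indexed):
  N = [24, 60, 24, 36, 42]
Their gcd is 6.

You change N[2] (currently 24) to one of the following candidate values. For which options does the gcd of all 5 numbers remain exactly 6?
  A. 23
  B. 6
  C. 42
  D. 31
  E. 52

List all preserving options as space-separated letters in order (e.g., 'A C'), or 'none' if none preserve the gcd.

Old gcd = 6; gcd of others (without N[2]) = 6
New gcd for candidate v: gcd(6, v). Preserves old gcd iff gcd(6, v) = 6.
  Option A: v=23, gcd(6,23)=1 -> changes
  Option B: v=6, gcd(6,6)=6 -> preserves
  Option C: v=42, gcd(6,42)=6 -> preserves
  Option D: v=31, gcd(6,31)=1 -> changes
  Option E: v=52, gcd(6,52)=2 -> changes

Answer: B C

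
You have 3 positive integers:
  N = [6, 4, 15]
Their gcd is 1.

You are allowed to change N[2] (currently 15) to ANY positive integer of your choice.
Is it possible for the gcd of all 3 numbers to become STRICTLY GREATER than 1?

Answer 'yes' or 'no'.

Answer: yes

Derivation:
Current gcd = 1
gcd of all OTHER numbers (without N[2]=15): gcd([6, 4]) = 2
The new gcd after any change is gcd(2, new_value).
This can be at most 2.
Since 2 > old gcd 1, the gcd CAN increase (e.g., set N[2] = 2).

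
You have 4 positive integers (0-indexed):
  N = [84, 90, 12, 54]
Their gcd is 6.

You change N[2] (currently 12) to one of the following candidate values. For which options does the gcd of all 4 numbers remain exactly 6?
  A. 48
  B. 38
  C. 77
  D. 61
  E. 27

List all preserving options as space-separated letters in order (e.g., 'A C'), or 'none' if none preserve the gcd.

Answer: A

Derivation:
Old gcd = 6; gcd of others (without N[2]) = 6
New gcd for candidate v: gcd(6, v). Preserves old gcd iff gcd(6, v) = 6.
  Option A: v=48, gcd(6,48)=6 -> preserves
  Option B: v=38, gcd(6,38)=2 -> changes
  Option C: v=77, gcd(6,77)=1 -> changes
  Option D: v=61, gcd(6,61)=1 -> changes
  Option E: v=27, gcd(6,27)=3 -> changes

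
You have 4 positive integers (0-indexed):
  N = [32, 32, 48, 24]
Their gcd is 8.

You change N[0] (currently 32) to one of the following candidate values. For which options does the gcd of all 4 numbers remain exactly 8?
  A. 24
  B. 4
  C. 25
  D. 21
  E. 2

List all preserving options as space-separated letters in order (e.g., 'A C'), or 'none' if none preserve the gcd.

Old gcd = 8; gcd of others (without N[0]) = 8
New gcd for candidate v: gcd(8, v). Preserves old gcd iff gcd(8, v) = 8.
  Option A: v=24, gcd(8,24)=8 -> preserves
  Option B: v=4, gcd(8,4)=4 -> changes
  Option C: v=25, gcd(8,25)=1 -> changes
  Option D: v=21, gcd(8,21)=1 -> changes
  Option E: v=2, gcd(8,2)=2 -> changes

Answer: A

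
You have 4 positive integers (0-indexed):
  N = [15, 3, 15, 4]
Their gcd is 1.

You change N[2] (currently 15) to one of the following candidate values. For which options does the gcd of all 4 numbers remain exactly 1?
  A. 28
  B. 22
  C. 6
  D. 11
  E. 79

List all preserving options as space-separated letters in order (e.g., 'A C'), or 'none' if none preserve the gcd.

Old gcd = 1; gcd of others (without N[2]) = 1
New gcd for candidate v: gcd(1, v). Preserves old gcd iff gcd(1, v) = 1.
  Option A: v=28, gcd(1,28)=1 -> preserves
  Option B: v=22, gcd(1,22)=1 -> preserves
  Option C: v=6, gcd(1,6)=1 -> preserves
  Option D: v=11, gcd(1,11)=1 -> preserves
  Option E: v=79, gcd(1,79)=1 -> preserves

Answer: A B C D E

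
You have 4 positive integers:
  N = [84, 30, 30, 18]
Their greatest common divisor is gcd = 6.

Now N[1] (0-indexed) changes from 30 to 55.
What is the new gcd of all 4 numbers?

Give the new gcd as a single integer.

Numbers: [84, 30, 30, 18], gcd = 6
Change: index 1, 30 -> 55
gcd of the OTHER numbers (without index 1): gcd([84, 30, 18]) = 6
New gcd = gcd(g_others, new_val) = gcd(6, 55) = 1

Answer: 1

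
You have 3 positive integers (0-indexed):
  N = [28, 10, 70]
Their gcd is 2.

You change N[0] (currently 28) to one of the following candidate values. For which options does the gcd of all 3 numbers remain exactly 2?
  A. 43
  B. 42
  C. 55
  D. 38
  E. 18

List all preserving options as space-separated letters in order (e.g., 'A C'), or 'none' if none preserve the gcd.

Answer: B D E

Derivation:
Old gcd = 2; gcd of others (without N[0]) = 10
New gcd for candidate v: gcd(10, v). Preserves old gcd iff gcd(10, v) = 2.
  Option A: v=43, gcd(10,43)=1 -> changes
  Option B: v=42, gcd(10,42)=2 -> preserves
  Option C: v=55, gcd(10,55)=5 -> changes
  Option D: v=38, gcd(10,38)=2 -> preserves
  Option E: v=18, gcd(10,18)=2 -> preserves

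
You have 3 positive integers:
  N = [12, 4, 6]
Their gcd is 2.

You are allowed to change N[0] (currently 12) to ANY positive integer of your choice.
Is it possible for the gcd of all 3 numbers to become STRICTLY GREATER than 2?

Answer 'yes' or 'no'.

Current gcd = 2
gcd of all OTHER numbers (without N[0]=12): gcd([4, 6]) = 2
The new gcd after any change is gcd(2, new_value).
This can be at most 2.
Since 2 = old gcd 2, the gcd can only stay the same or decrease.

Answer: no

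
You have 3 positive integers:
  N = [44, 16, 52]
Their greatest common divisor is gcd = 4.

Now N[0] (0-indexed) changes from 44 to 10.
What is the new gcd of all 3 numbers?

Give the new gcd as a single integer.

Numbers: [44, 16, 52], gcd = 4
Change: index 0, 44 -> 10
gcd of the OTHER numbers (without index 0): gcd([16, 52]) = 4
New gcd = gcd(g_others, new_val) = gcd(4, 10) = 2

Answer: 2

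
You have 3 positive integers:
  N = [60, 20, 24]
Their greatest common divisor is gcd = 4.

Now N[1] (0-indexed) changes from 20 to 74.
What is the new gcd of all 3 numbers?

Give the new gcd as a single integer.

Numbers: [60, 20, 24], gcd = 4
Change: index 1, 20 -> 74
gcd of the OTHER numbers (without index 1): gcd([60, 24]) = 12
New gcd = gcd(g_others, new_val) = gcd(12, 74) = 2

Answer: 2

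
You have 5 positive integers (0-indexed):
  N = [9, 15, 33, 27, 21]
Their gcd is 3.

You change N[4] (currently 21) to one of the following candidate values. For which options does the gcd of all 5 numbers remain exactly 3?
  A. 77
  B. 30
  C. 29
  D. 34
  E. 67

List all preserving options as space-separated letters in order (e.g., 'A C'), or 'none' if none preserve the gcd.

Old gcd = 3; gcd of others (without N[4]) = 3
New gcd for candidate v: gcd(3, v). Preserves old gcd iff gcd(3, v) = 3.
  Option A: v=77, gcd(3,77)=1 -> changes
  Option B: v=30, gcd(3,30)=3 -> preserves
  Option C: v=29, gcd(3,29)=1 -> changes
  Option D: v=34, gcd(3,34)=1 -> changes
  Option E: v=67, gcd(3,67)=1 -> changes

Answer: B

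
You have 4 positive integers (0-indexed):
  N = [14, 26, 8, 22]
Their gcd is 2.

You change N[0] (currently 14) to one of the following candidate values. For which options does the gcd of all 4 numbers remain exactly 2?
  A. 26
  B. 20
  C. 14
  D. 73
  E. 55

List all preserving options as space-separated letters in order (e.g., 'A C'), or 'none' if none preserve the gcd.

Old gcd = 2; gcd of others (without N[0]) = 2
New gcd for candidate v: gcd(2, v). Preserves old gcd iff gcd(2, v) = 2.
  Option A: v=26, gcd(2,26)=2 -> preserves
  Option B: v=20, gcd(2,20)=2 -> preserves
  Option C: v=14, gcd(2,14)=2 -> preserves
  Option D: v=73, gcd(2,73)=1 -> changes
  Option E: v=55, gcd(2,55)=1 -> changes

Answer: A B C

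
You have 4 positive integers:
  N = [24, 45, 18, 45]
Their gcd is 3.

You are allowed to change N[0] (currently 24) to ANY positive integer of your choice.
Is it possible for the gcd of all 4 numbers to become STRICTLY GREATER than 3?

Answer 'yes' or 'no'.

Current gcd = 3
gcd of all OTHER numbers (without N[0]=24): gcd([45, 18, 45]) = 9
The new gcd after any change is gcd(9, new_value).
This can be at most 9.
Since 9 > old gcd 3, the gcd CAN increase (e.g., set N[0] = 9).

Answer: yes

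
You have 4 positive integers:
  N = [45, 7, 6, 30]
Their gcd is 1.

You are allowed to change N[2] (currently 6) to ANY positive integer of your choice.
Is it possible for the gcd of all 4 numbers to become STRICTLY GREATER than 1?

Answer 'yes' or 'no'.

Answer: no

Derivation:
Current gcd = 1
gcd of all OTHER numbers (without N[2]=6): gcd([45, 7, 30]) = 1
The new gcd after any change is gcd(1, new_value).
This can be at most 1.
Since 1 = old gcd 1, the gcd can only stay the same or decrease.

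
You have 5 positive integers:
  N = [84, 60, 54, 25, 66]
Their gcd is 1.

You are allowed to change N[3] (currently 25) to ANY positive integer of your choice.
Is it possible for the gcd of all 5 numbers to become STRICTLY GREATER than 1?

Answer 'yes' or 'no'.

Answer: yes

Derivation:
Current gcd = 1
gcd of all OTHER numbers (without N[3]=25): gcd([84, 60, 54, 66]) = 6
The new gcd after any change is gcd(6, new_value).
This can be at most 6.
Since 6 > old gcd 1, the gcd CAN increase (e.g., set N[3] = 6).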